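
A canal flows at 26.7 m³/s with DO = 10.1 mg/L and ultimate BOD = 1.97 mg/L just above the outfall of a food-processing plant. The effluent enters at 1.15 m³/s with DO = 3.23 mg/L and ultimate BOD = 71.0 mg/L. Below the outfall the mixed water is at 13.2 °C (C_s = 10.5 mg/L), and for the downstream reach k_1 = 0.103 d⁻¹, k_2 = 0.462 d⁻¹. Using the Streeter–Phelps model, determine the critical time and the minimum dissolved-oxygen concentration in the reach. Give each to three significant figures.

t_c ≈ 2.28 d; minimum DO ≈ 9.65 mg/L

Mixed DO = (26.7×10.1 + 1.15×3.23)/(26.7+1.15) = 273.4/27.85 = 9.816 mg/L.
Mixed L₀ = (26.7×1.97 + 1.15×71.0)/(27.85) = 134.2/27.85 = 4.820 mg/L.
Initial deficit D₀ = C_s − DO₀ = 10.5 − 9.816 = 0.6837 mg/L.
t_c = (1/0.3590) ln[(0.462/0.103)(1 − 0.6837×0.3590/(0.103×4.820))] = 2.786 × ln(2.268) = 2.281 d.
D_c = (0.103/0.462) × 4.820 × e^(−0.103×2.281) = 0.2229 × 4.820 × 0.7906 = 0.8496 mg/L.
Minimum DO = 10.5 − 0.8496 = 9.650 mg/L.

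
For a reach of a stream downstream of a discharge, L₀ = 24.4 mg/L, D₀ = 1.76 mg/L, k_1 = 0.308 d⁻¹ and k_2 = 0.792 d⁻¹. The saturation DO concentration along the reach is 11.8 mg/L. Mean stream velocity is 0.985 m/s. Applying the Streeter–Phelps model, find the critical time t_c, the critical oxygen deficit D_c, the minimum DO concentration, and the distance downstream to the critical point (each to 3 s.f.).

t_c ≈ 1.70 d; D_c ≈ 5.62 mg/L; min DO ≈ 6.18 mg/L; x_c ≈ 145 km

With k_2/k_1 = 2.571 and 1 − D₀(k_2−k_1)/(k_1 L₀) = 0.8867,
t_c = ln(2.571 × 0.8867) / (0.792 − 0.308) = ln(2.280) / 0.4840 = 0.8242/0.4840 = 1.703 d.
L(t_c) = L₀ e^(−k_1 t_c) = 24.4 × 0.5919 = 14.44 mg/L, and at the critical point k_2 D_c = k_1 L, so D_c = (0.308/0.792) × 14.44 = 5.616 mg/L.
Minimum DO = C_s − D_c = 11.8 − 5.616 = 6.184 mg/L.
x_c = v t_c = 0.985 m/s × 1.703 d × 86400 s/d = 144900 m ≈ 145 km.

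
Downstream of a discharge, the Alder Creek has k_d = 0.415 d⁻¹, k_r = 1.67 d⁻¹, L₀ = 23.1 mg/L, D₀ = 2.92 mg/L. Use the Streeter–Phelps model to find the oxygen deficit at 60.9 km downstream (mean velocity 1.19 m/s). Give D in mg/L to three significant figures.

D ≈ 4.22 mg/L

Travel time t = x/v = 60.9 km / (1.19 m/s) = 60900 m / 1.19 m/s = 51180 s = 0.5923 d.
k_d L₀/(k_r−k_d) = 0.415×23.1/(1.67−0.415) = 9.587/1.255 = 7.639 mg/L.
e^(−k_d t) = e^(−0.415×0.5923) = 0.7821; e^(−k_r t) = e^(−1.67×0.5923) = 0.3719.
D = 7.639 × (0.7821 − 0.3719) + 2.92 × 0.3719 = 3.133 + 1.086 = 4.219 mg/L.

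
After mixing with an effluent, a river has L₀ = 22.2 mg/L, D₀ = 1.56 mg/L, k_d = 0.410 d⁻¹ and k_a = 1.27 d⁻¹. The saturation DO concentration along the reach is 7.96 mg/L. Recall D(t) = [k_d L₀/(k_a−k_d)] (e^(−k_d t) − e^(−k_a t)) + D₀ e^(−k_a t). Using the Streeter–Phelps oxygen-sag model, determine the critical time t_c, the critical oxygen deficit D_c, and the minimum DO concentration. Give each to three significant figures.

t_c ≈ 1.13 d; D_c ≈ 4.51 mg/L; min DO ≈ 3.45 mg/L

t_c = [1/(k_a−k_d)] ln[(k_a/k_d)(1 − D₀(k_a−k_d)/(k_d L₀))]
= [1/(1.27−0.410)] ln[(1.27/0.410)(1 − 1.56×0.8600/(0.410×22.2))]
= (1/0.8600) ln[3.098 × 0.8526] = 1.163 × ln(2.641) = 1.163 × 0.9712 = 1.129 d.
L(t_c) = L₀ e^(−k_d t_c) = 22.2 × 0.6294 = 13.97 mg/L, and at the critical point k_a D_c = k_d L, so D_c = (0.410/1.27) × 13.97 = 4.511 mg/L.
Minimum DO = C_s − D_c = 7.96 − 4.511 = 3.449 mg/L.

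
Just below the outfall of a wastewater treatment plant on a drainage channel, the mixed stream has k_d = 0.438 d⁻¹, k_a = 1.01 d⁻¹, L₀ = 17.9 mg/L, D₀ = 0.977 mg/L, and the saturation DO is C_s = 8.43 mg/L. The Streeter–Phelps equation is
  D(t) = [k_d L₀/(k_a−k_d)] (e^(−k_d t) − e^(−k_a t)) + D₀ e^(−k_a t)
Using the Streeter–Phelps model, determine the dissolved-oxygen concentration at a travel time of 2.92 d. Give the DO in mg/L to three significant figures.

k_d L₀/(k_a−k_d) = 0.438×17.9/(1.01−0.438) = 7.840/0.5720 = 13.71 mg/L.
e^(−k_d t) = e^(−0.438×2.920) = 0.2783; e^(−k_a t) = e^(−1.01×2.920) = 0.05238.
D = 13.71 × (0.2783 − 0.05238) + 0.977 × 0.05238 = 3.097 + 0.05118 = 3.148 mg/L.
DO = C_s − D = 8.43 − 3.148 = 5.282 mg/L.

DO ≈ 5.28 mg/L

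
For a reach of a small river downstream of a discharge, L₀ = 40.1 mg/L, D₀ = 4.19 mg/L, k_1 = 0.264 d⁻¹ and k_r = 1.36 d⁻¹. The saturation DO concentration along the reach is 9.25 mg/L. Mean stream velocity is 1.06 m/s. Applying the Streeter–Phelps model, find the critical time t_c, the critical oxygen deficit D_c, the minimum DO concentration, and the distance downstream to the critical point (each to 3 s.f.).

With k_r/k_1 = 5.152 and 1 − D₀(k_r−k_1)/(k_1 L₀) = 0.5662,
t_c = ln(5.152 × 0.5662) / (1.36 − 0.264) = ln(2.917) / 1.096 = 1.071/1.096 = 0.9767 d.
L(t_c) = L₀ e^(−k_1 t_c) = 40.1 × 0.7727 = 30.99 mg/L, and at the critical point k_r D_c = k_1 L, so D_c = (0.264/1.36) × 30.99 = 6.015 mg/L.
Minimum DO = C_s − D_c = 9.25 − 6.015 = 3.235 mg/L.
x_c = v t_c = 1.06 m/s × 0.9767 d × 86400 s/d = 89450 m ≈ 89.5 km.

t_c ≈ 0.977 d; D_c ≈ 6.01 mg/L; min DO ≈ 3.24 mg/L; x_c ≈ 89.5 km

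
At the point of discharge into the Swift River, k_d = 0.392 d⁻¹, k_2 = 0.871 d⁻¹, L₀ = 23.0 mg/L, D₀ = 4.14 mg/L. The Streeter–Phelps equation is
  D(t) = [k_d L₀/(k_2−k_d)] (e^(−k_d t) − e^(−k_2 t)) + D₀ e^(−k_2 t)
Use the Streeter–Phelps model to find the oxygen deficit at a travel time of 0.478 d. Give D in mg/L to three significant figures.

k_d L₀/(k_2−k_d) = 0.392×23.0/(0.871−0.392) = 9.016/0.4790 = 18.82 mg/L.
e^(−k_d t) = e^(−0.392×0.4780) = 0.8291; e^(−k_2 t) = e^(−0.871×0.4780) = 0.6595.
D = 18.82 × (0.8291 − 0.6595) + 4.14 × 0.6595 = 3.194 + 2.730 = 5.924 mg/L.

D ≈ 5.92 mg/L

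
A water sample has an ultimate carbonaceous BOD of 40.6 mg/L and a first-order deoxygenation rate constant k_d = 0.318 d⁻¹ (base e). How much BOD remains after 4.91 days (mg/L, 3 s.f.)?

L ≈ 8.52 mg/L

L_t = L₀ e^(−k_d t) = 40.6 × e^(−0.318×4.91) = 40.6 × 0.2098 = 8.520 mg/L.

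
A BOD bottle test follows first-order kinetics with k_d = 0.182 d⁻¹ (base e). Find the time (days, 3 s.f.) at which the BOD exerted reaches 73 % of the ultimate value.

t ≈ 7.19 d

y/L₀ = 1 − e^(−k_d t) = 0.73 ⇒ e^(−k_d t) = 0.270
t = −ln(0.270) / 0.182 = 1.309 / 0.182 = 7.194 d.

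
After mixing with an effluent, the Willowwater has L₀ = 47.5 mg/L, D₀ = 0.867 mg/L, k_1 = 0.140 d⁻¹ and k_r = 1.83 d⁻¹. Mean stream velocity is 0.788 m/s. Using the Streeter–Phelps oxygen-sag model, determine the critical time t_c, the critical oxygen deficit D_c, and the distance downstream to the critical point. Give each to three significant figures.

t_c ≈ 1.37 d; D_c ≈ 3.00 mg/L; x_c ≈ 93.5 km

t_c = [1/(k_r−k_1)] ln[(k_r/k_1)(1 − D₀(k_r−k_1)/(k_1 L₀))]
= [1/(1.83−0.140)] ln[(1.83/0.140)(1 − 0.867×1.690/(0.140×47.5))]
= (1/1.690) ln[13.07 × 0.7797] = 0.5917 × ln(10.19) = 0.5917 × 2.322 = 1.374 d.
D_c = (k_1/k_r) L₀ e^(−k_1 t_c) = (0.140/1.83) × 47.5 × e^(−0.140×1.374) = 0.07650 × 47.5 × 0.8250 = 2.998 mg/L.
x_c = v t_c = 0.788 m/s × 1.374 d × 86400 s/d = 93530 m ≈ 93.5 km.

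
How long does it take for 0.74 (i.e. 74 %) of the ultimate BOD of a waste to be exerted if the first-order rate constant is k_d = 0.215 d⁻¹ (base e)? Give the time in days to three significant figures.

y/L₀ = 1 − e^(−k_d t) = 0.74 ⇒ e^(−k_d t) = 0.260
t = −ln(0.260) / 0.215 = 1.347 / 0.215 = 6.265 d.

t ≈ 6.27 d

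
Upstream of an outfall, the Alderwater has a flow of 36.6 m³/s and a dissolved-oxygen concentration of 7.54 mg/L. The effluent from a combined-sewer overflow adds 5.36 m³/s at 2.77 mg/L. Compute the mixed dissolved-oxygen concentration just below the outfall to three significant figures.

6.93 mg/L

Flow-weighted mixing: C = (Q_r C_r + Q_w C_w)/(Q_r + Q_w)
= (36.6×7.54 + 5.36×2.77)/(36.6 + 5.36) = 290.8/41.96 = 6.931 mg/L.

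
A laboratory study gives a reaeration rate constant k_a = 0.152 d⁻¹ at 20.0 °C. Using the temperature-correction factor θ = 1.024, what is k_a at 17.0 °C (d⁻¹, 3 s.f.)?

k_a ≈ 0.142 d⁻¹

k_a(T₂) = k_a(T₁) · θ^(T₂−T₁) = 0.152 × 1.024^(17.0−20.0)
= 0.152 × 1.024^-3.00 = 0.152 × 0.9313 = 0.1416 d⁻¹.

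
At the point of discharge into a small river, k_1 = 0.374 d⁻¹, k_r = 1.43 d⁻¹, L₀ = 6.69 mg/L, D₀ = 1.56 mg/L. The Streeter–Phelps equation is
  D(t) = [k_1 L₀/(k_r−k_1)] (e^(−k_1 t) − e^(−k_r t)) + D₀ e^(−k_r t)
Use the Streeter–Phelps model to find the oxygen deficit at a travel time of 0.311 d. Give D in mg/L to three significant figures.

D ≈ 1.59 mg/L

k_1 L₀/(k_r−k_1) = 0.374×6.69/(1.43−0.374) = 2.502/1.056 = 2.369 mg/L.
e^(−k_1 t) = e^(−0.374×0.3110) = 0.8902; e^(−k_r t) = e^(−1.43×0.3110) = 0.6410.
D = 2.369 × (0.8902 − 0.6410) + 1.56 × 0.6410 = 0.5904 + 1.000 = 1.590 mg/L.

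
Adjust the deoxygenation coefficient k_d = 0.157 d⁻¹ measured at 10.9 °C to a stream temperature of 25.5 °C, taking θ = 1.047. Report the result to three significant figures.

k_d(T₂) = k_d(T₁) · θ^(T₂−T₁) = 0.157 × 1.047^(25.5−10.9)
= 0.157 × 1.047^14.6 = 0.157 × 1.955 = 0.3070 d⁻¹.

k_d ≈ 0.307 d⁻¹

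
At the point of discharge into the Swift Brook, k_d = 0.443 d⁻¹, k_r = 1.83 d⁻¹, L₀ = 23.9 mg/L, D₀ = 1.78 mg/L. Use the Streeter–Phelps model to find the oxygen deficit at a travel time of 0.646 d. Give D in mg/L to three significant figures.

D ≈ 3.94 mg/L

k_d L₀/(k_r−k_d) = 0.443×23.9/(1.83−0.443) = 10.59/1.387 = 7.634 mg/L.
e^(−k_d t) = e^(−0.443×0.6460) = 0.7511; e^(−k_r t) = e^(−1.83×0.6460) = 0.3066.
D = 7.634 × (0.7511 − 0.3066) + 1.78 × 0.3066 = 3.393 + 0.5458 = 3.939 mg/L.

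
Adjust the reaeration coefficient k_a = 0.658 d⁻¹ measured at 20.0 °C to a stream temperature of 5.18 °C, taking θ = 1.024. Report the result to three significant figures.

k_a ≈ 0.463 d⁻¹

k_a(T₂) = k_a(T₁) · θ^(T₂−T₁) = 0.658 × 1.024^(5.18−20.0)
= 0.658 × 1.024^-14.8 = 0.658 × 0.7036 = 0.4630 d⁻¹.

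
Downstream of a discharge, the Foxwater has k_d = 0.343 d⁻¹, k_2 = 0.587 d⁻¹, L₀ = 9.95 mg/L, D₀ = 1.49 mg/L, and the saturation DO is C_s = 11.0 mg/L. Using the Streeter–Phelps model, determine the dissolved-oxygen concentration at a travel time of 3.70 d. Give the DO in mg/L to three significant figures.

k_d L₀/(k_2−k_d) = 0.343×9.95/(0.587−0.343) = 3.413/0.2440 = 13.99 mg/L.
e^(−k_d t) = e^(−0.343×3.700) = 0.2811; e^(−k_2 t) = e^(−0.587×3.700) = 0.1140.
D = 13.99 × (0.2811 − 0.1140) + 1.49 × 0.1140 = 2.338 + 0.1698 = 2.507 mg/L.
DO = C_s − D = 11.0 − 2.507 = 8.493 mg/L.

DO ≈ 8.49 mg/L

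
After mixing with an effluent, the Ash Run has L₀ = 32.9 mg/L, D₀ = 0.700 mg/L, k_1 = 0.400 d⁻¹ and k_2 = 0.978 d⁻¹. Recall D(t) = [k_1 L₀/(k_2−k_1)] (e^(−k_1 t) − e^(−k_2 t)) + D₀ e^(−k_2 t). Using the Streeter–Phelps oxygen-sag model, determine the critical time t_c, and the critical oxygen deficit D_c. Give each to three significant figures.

With k_2/k_1 = 2.445 and 1 − D₀(k_2−k_1)/(k_1 L₀) = 0.9693,
t_c = ln(2.445 × 0.9693) / (0.978 − 0.400) = ln(2.370) / 0.5780 = 0.8628/0.5780 = 1.493 d.
L(t_c) = L₀ e^(−k_1 t_c) = 32.9 × 0.5504 = 18.11 mg/L, and at the critical point k_2 D_c = k_1 L, so D_c = (0.400/0.978) × 18.11 = 7.406 mg/L.

t_c ≈ 1.49 d; D_c ≈ 7.41 mg/L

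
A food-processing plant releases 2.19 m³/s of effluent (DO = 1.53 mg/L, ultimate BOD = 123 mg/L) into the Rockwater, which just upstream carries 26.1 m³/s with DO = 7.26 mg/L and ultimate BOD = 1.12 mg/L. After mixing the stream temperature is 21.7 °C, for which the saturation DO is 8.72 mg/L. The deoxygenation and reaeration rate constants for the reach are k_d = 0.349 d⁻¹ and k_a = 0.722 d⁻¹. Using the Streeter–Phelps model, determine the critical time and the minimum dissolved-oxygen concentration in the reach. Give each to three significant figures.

Mixed DO = (26.1×7.26 + 2.19×1.53)/(26.1+2.19) = 192.8/28.29 = 6.816 mg/L.
Mixed L₀ = (26.1×1.12 + 2.19×123)/(28.29) = 298.6/28.29 = 10.56 mg/L.
Initial deficit D₀ = C_s − DO₀ = 8.72 − 6.816 = 1.904 mg/L.
t_c = (1/0.3730) ln[(0.722/0.349)(1 − 1.904×0.3730/(0.349×10.56))] = 2.681 × ln(1.670) = 1.375 d.
D_c = (0.349/0.722) × 10.56 × e^(−0.349×1.375) = 0.4834 × 10.56 × 0.6189 = 3.158 mg/L.
Minimum DO = 8.72 − 3.158 = 5.562 mg/L.

t_c ≈ 1.37 d; minimum DO ≈ 5.56 mg/L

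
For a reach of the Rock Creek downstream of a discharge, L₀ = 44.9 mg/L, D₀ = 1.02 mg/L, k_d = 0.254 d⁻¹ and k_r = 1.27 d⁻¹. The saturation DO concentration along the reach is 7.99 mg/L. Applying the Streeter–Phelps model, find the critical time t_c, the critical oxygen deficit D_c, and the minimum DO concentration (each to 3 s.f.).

t_c ≈ 1.49 d; D_c ≈ 6.15 mg/L; min DO ≈ 1.84 mg/L

t_c = [1/(k_r−k_d)] ln[(k_r/k_d)(1 − D₀(k_r−k_d)/(k_d L₀))]
= [1/(1.27−0.254)] ln[(1.27/0.254)(1 − 1.02×1.016/(0.254×44.9))]
= (1/1.016) ln[5.000 × 0.9091] = 0.9843 × ln(4.546) = 0.9843 × 1.514 = 1.490 d.
D_c = (k_d/k_r) L₀ e^(−k_d t_c) = (0.254/1.27) × 44.9 × e^(−0.254×1.490) = 0.2000 × 44.9 × 0.6849 = 6.150 mg/L.
Minimum DO = C_s − D_c = 7.99 − 6.150 = 1.840 mg/L.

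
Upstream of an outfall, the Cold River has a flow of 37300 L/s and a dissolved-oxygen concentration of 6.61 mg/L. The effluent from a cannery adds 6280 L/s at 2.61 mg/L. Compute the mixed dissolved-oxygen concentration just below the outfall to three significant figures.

Flow-weighted mixing: C = (Q_r C_r + Q_w C_w)/(Q_r + Q_w)
= (37300×6.61 + 6280×2.61)/(37300 + 6280) = 262900/43580 = 6.034 mg/L.

6.03 mg/L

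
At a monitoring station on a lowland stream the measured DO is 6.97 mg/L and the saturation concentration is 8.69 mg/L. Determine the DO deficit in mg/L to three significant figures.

D ≈ 1.72 mg/L

D = C_s − C = 8.69 − 6.97 = 1.72 mg/L.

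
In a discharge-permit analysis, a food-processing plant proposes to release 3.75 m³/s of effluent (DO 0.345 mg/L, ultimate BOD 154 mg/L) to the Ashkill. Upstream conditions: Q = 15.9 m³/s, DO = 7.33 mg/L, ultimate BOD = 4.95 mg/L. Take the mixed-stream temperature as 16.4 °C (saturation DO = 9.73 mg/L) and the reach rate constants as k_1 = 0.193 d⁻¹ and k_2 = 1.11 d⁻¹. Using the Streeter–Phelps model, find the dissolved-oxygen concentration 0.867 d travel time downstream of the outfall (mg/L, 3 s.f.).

Mixed DO = (15.9×7.33 + 3.75×0.345)/(15.9+3.75) = 117.8/19.65 = 5.997 mg/L.
Mixed L₀ = (15.9×4.95 + 3.75×154)/(19.65) = 656.2/19.65 = 33.39 mg/L.
Initial deficit D₀ = C_s − DO₀ = 9.73 − 5.997 = 3.733 mg/L.
D(0.867) = [0.193×33.39/(1.11−0.193)](e^(−0.193×0.867) − e^(−1.11×0.867)) + 3.733 e^(−1.11×0.867)
= 7.029 × (0.8459 − 0.3820) + 3.733 × 0.3820 = 4.687 mg/L.
DO = 9.73 − 4.687 = 5.043 mg/L.

DO ≈ 5.04 mg/L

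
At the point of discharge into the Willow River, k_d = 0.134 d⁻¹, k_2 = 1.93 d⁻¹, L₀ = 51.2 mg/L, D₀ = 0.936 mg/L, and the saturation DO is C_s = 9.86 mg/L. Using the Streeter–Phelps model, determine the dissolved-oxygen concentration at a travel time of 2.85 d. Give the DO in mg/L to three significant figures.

DO ≈ 7.26 mg/L

k_d L₀/(k_2−k_d) = 0.134×51.2/(1.93−0.134) = 6.861/1.796 = 3.820 mg/L.
e^(−k_d t) = e^(−0.134×2.850) = 0.6826; e^(−k_2 t) = e^(−1.93×2.850) = 0.004085.
D = 3.820 × (0.6826 − 0.004085) + 0.936 × 0.004085 = 2.592 + 0.003823 = 2.596 mg/L.
DO = C_s − D = 9.86 − 2.596 = 7.264 mg/L.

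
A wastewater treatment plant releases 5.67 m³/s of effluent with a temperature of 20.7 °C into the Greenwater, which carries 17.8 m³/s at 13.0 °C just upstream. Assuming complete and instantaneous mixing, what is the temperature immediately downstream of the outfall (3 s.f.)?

Flow-weighted mixing: C = (Q_r C_r + Q_w C_w)/(Q_r + Q_w)
= (17.8×13.0 + 5.67×20.7)/(17.8 + 5.67) = 348.8/23.47 = 14.86 °C.

14.9 °C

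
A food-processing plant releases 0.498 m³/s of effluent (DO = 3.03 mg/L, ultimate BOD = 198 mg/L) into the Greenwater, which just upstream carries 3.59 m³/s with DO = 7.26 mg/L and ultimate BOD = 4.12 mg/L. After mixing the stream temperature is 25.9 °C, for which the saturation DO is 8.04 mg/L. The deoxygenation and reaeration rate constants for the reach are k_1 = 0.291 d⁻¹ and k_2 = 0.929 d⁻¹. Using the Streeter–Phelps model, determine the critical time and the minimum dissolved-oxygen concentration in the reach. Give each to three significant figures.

t_c ≈ 1.65 d; minimum DO ≈ 2.66 mg/L

Mixed DO = (3.59×7.26 + 0.498×3.03)/(3.59+0.498) = 27.57/4.088 = 6.745 mg/L.
Mixed L₀ = (3.59×4.12 + 0.498×198)/(4.088) = 113.4/4.088 = 27.74 mg/L.
Initial deficit D₀ = C_s − DO₀ = 8.04 − 6.745 = 1.295 mg/L.
t_c = (1/0.6380) ln[(0.929/0.291)(1 − 1.295×0.6380/(0.291×27.74))] = 1.567 × ln(2.866) = 1.650 d.
D_c = (0.291/0.929) × 27.74 × e^(−0.291×1.650) = 0.3132 × 27.74 × 0.6187 = 5.375 mg/L.
Minimum DO = 8.04 − 5.375 = 2.665 mg/L.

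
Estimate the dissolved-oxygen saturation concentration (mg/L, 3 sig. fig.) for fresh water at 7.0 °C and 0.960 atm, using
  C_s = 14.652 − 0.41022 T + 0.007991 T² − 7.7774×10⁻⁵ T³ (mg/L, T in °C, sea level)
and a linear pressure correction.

C_s ≈ 11.7 mg/L

At sea level: C_s = 14.652 − 0.41022×7.0 + 0.007991×7.0² − 7.7774×10⁻⁵×7.0³ = 12.15 mg/L.
Pressure correction: C_s' = 12.15 × 0.960 = 11.66 mg/L.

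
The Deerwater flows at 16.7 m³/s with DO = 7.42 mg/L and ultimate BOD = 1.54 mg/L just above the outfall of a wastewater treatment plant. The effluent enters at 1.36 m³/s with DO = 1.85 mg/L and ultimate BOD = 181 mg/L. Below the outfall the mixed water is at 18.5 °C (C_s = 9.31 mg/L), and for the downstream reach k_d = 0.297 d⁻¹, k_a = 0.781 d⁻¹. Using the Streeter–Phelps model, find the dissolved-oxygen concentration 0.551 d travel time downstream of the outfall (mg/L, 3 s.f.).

Mixed DO = (16.7×7.42 + 1.36×1.85)/(16.7+1.36) = 126.4/18.06 = 7.001 mg/L.
Mixed L₀ = (16.7×1.54 + 1.36×181)/(18.06) = 271.9/18.06 = 15.05 mg/L.
Initial deficit D₀ = C_s − DO₀ = 9.31 − 7.001 = 2.309 mg/L.
D(0.551) = [0.297×15.05/(0.781−0.297)](e^(−0.297×0.551) − e^(−0.781×0.551)) + 2.309 e^(−0.781×0.551)
= 9.238 × (0.8490 − 0.6503) + 2.309 × 0.6503 = 3.338 mg/L.
DO = 9.31 − 3.338 = 5.972 mg/L.

DO ≈ 5.97 mg/L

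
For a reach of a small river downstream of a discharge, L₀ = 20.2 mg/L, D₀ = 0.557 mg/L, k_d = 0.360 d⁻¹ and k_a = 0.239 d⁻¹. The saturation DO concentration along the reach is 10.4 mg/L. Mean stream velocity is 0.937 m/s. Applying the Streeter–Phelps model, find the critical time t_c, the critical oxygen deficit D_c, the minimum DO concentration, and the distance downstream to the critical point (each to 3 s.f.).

t_c ≈ 3.31 d; D_c ≈ 9.24 mg/L; min DO ≈ 1.16 mg/L; x_c ≈ 268 km

At the critical point dD/dt = 0, so k_d L₀ e^(−k_d t) = k_a D. Substituting D(t) from the Streeter–Phelps equation and solving for t gives
t_c = ln[(k_a/k_d)(1 − D₀(k_a−k_d)/(k_d L₀))] / (k_a−k_d).
Here k_a−k_d = -0.1210 d⁻¹ and 1 − D₀(k_a−k_d)/(k_d L₀) = 1 − 0.557×-0.1210/(0.360×20.2) = 1.009, so
t_c = ln(0.6639 × 1.009) / -0.1210 = -0.4004 / -0.1210 = 3.309 d.
D_c = (k_d/k_a) L₀ e^(−k_d t_c) = (0.360/0.239) × 20.2 × e^(−0.360×3.309) = 1.506 × 20.2 × 0.3038 = 9.244 mg/L.
Minimum DO = C_s − D_c = 10.4 − 9.244 = 1.156 mg/L.
x_c = v t_c = 0.937 m/s × 3.309 d × 86400 s/d = 267900 m ≈ 268 km.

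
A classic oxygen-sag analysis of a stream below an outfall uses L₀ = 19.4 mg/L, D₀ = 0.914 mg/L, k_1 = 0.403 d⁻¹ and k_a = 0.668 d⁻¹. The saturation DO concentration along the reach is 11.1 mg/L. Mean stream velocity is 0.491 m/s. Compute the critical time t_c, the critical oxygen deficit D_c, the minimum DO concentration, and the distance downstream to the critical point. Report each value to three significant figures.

t_c ≈ 1.79 d; D_c ≈ 5.69 mg/L; min DO ≈ 5.41 mg/L; x_c ≈ 75.9 km

At the critical point dD/dt = 0, so k_1 L₀ e^(−k_1 t) = k_a D. Substituting D(t) from the Streeter–Phelps equation and solving for t gives
t_c = ln[(k_a/k_1)(1 − D₀(k_a−k_1)/(k_1 L₀))] / (k_a−k_1).
Here k_a−k_1 = 0.2650 d⁻¹ and 1 − D₀(k_a−k_1)/(k_1 L₀) = 1 − 0.914×0.2650/(0.403×19.4) = 0.9690, so
t_c = ln(1.658 × 0.9690) / 0.2650 = 0.4739 / 0.2650 = 1.788 d.
D_c = (k_1/k_a) L₀ e^(−k_1 t_c) = (0.403/0.668) × 19.4 × e^(−0.403×1.788) = 0.6033 × 19.4 × 0.4864 = 5.693 mg/L.
Minimum DO = C_s − D_c = 11.1 − 5.693 = 5.407 mg/L.
x_c = v t_c = 0.491 m/s × 1.788 d × 86400 s/d = 75860 m ≈ 75.9 km.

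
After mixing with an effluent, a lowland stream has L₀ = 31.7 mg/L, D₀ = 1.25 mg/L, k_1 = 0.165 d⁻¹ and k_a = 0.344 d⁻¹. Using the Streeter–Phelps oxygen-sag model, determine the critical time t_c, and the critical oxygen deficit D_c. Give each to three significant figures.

t_c ≈ 3.86 d; D_c ≈ 8.04 mg/L

At the critical point dD/dt = 0, so k_1 L₀ e^(−k_1 t) = k_a D. Substituting D(t) from the Streeter–Phelps equation and solving for t gives
t_c = ln[(k_a/k_1)(1 − D₀(k_a−k_1)/(k_1 L₀))] / (k_a−k_1).
Here k_a−k_1 = 0.1790 d⁻¹ and 1 − D₀(k_a−k_1)/(k_1 L₀) = 1 − 1.25×0.1790/(0.165×31.7) = 0.9572, so
t_c = ln(2.085 × 0.9572) / 0.1790 = 0.6910 / 0.1790 = 3.860 d.
D_c = (k_1/k_a) L₀ e^(−k_1 t_c) = (0.165/0.344) × 31.7 × e^(−0.165×3.860) = 0.4797 × 31.7 × 0.5289 = 8.042 mg/L.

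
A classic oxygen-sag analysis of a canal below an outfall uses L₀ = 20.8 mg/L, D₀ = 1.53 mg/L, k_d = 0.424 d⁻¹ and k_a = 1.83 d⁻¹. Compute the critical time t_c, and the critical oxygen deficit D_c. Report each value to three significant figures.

At the critical point dD/dt = 0, so k_d L₀ e^(−k_d t) = k_a D. Substituting D(t) from the Streeter–Phelps equation and solving for t gives
t_c = ln[(k_a/k_d)(1 − D₀(k_a−k_d)/(k_d L₀))] / (k_a−k_d).
Here k_a−k_d = 1.406 d⁻¹ and 1 − D₀(k_a−k_d)/(k_d L₀) = 1 − 1.53×1.406/(0.424×20.8) = 0.7561, so
t_c = ln(4.316 × 0.7561) / 1.406 = 1.183 / 1.406 = 0.8412 d.
L(t_c) = L₀ e^(−k_d t_c) = 20.8 × 0.7000 = 14.56 mg/L, and at the critical point k_a D_c = k_d L, so D_c = (0.424/1.83) × 14.56 = 3.373 mg/L.

t_c ≈ 0.841 d; D_c ≈ 3.37 mg/L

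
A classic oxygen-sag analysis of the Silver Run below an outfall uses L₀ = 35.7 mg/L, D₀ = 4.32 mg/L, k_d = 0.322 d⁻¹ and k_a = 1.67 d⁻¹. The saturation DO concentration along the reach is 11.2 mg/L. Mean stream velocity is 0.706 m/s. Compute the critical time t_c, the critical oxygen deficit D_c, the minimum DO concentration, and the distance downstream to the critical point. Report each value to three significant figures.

At the critical point dD/dt = 0, so k_d L₀ e^(−k_d t) = k_a D. Substituting D(t) from the Streeter–Phelps equation and solving for t gives
t_c = ln[(k_a/k_d)(1 − D₀(k_a−k_d)/(k_d L₀))] / (k_a−k_d).
Here k_a−k_d = 1.348 d⁻¹ and 1 − D₀(k_a−k_d)/(k_d L₀) = 1 − 4.32×1.348/(0.322×35.7) = 0.4934, so
t_c = ln(5.186 × 0.4934) / 1.348 = 0.9396 / 1.348 = 0.6971 d.
L(t_c) = L₀ e^(−k_d t_c) = 35.7 × 0.7990 = 28.52 mg/L, and at the critical point k_a D_c = k_d L, so D_c = (0.322/1.67) × 28.52 = 5.500 mg/L.
Minimum DO = C_s − D_c = 11.2 − 5.500 = 5.700 mg/L.
x_c = v t_c = 0.706 m/s × 0.6971 d × 86400 s/d = 42520 m ≈ 42.5 km.

t_c ≈ 0.697 d; D_c ≈ 5.50 mg/L; min DO ≈ 5.70 mg/L; x_c ≈ 42.5 km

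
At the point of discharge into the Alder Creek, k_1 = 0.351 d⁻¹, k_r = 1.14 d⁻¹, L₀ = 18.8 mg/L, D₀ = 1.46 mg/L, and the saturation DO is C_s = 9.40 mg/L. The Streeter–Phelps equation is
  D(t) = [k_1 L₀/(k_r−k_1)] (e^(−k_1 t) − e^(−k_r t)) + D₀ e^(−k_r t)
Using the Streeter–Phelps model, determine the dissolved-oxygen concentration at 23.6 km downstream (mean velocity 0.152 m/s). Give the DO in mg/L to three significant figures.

DO ≈ 5.84 mg/L

Travel time t = x/v = 23.6 km / (0.152 m/s) = 23600 m / 0.152 m/s = 155300 s = 1.797 d.
k_1 L₀/(k_r−k_1) = 0.351×18.8/(1.14−0.351) = 6.599/0.7890 = 8.363 mg/L.
e^(−k_1 t) = e^(−0.351×1.797) = 0.5322; e^(−k_r t) = e^(−1.14×1.797) = 0.1289.
D = 8.363 × (0.5322 − 0.1289) + 1.46 × 0.1289 = 3.373 + 0.1882 = 3.561 mg/L.
DO = C_s − D = 9.40 − 3.561 = 5.839 mg/L.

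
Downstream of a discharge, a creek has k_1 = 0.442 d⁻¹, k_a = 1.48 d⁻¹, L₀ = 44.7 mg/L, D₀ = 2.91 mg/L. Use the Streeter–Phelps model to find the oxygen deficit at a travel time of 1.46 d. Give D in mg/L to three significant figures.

k_1 L₀/(k_a−k_1) = 0.442×44.7/(1.48−0.442) = 19.76/1.038 = 19.03 mg/L.
e^(−k_1 t) = e^(−0.442×1.460) = 0.5245; e^(−k_a t) = e^(−1.48×1.460) = 0.1152.
D = 19.03 × (0.5245 − 0.1152) + 2.91 × 0.1152 = 7.790 + 0.3353 = 8.125 mg/L.

D ≈ 8.13 mg/L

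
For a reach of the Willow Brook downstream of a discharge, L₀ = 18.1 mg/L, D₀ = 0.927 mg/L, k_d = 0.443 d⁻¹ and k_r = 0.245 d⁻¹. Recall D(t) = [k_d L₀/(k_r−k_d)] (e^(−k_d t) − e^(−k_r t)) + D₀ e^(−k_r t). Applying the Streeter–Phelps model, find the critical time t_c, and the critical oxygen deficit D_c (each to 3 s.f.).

t_c = [1/(k_r−k_d)] ln[(k_r/k_d)(1 − D₀(k_r−k_d)/(k_d L₀))]
= [1/(0.245−0.443)] ln[(0.245/0.443)(1 − 0.927×-0.1980/(0.443×18.1))]
= (1/-0.1980) ln[0.5530 × 1.023] = -5.051 × ln(0.5657) = -5.051 × -0.5697 = 2.877 d.
D_c = (k_d/k_r) L₀ e^(−k_d t_c) = (0.443/0.245) × 18.1 × e^(−0.443×2.877) = 1.808 × 18.1 × 0.2795 = 9.149 mg/L.

t_c ≈ 2.88 d; D_c ≈ 9.15 mg/L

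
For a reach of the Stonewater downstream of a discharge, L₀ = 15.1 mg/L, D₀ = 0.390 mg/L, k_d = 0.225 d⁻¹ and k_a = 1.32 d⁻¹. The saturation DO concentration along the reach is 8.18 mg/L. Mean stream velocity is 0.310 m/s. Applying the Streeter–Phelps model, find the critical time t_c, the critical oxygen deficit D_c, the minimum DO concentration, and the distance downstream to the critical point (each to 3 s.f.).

t_c ≈ 1.49 d; D_c ≈ 1.84 mg/L; min DO ≈ 6.34 mg/L; x_c ≈ 40.0 km

At the critical point dD/dt = 0, so k_d L₀ e^(−k_d t) = k_a D. Substituting D(t) from the Streeter–Phelps equation and solving for t gives
t_c = ln[(k_a/k_d)(1 − D₀(k_a−k_d)/(k_d L₀))] / (k_a−k_d).
Here k_a−k_d = 1.095 d⁻¹ and 1 − D₀(k_a−k_d)/(k_d L₀) = 1 − 0.390×1.095/(0.225×15.1) = 0.8743, so
t_c = ln(5.867 × 0.8743) / 1.095 = 1.635 / 1.095 = 1.493 d.
D_c = (k_d/k_a) L₀ e^(−k_d t_c) = (0.225/1.32) × 15.1 × e^(−0.225×1.493) = 0.1705 × 15.1 × 0.7147 = 1.839 mg/L.
Minimum DO = C_s − D_c = 8.18 − 1.839 = 6.341 mg/L.
x_c = v t_c = 0.310 m/s × 1.493 d × 86400 s/d = 39990 m ≈ 40.0 km.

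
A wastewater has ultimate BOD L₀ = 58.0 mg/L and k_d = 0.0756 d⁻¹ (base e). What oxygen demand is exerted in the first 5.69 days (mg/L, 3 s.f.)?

y_t = L₀(1 − e^(−k_d t)) = 58.0 × (1 − e^(−0.0756×5.69))
= 58.0 × (1 − 0.6504) = 58.0 × 0.3496 = 20.28 mg/L.

y ≈ 20.3 mg/L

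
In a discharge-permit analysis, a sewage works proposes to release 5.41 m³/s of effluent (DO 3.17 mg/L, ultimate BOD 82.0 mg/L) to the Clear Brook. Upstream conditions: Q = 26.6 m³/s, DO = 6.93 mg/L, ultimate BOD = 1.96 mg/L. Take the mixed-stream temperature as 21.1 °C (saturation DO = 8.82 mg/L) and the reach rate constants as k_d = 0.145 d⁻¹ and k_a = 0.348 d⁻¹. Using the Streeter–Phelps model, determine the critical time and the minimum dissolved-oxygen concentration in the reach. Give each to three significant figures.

t_c ≈ 3.04 d; minimum DO ≈ 4.66 mg/L

Mixed DO = (26.6×6.93 + 5.41×3.17)/(26.6+5.41) = 201.5/32.01 = 6.295 mg/L.
Mixed L₀ = (26.6×1.96 + 5.41×82.0)/(32.01) = 495.8/32.01 = 15.49 mg/L.
Initial deficit D₀ = C_s − DO₀ = 8.82 − 6.295 = 2.525 mg/L.
t_c = (1/0.2030) ln[(0.348/0.145)(1 − 2.525×0.2030/(0.145×15.49))] = 4.926 × ln(1.852) = 3.036 d.
D_c = (0.145/0.348) × 15.49 × e^(−0.145×3.036) = 0.4167 × 15.49 × 0.6439 = 4.155 mg/L.
Minimum DO = 8.82 − 4.155 = 4.665 mg/L.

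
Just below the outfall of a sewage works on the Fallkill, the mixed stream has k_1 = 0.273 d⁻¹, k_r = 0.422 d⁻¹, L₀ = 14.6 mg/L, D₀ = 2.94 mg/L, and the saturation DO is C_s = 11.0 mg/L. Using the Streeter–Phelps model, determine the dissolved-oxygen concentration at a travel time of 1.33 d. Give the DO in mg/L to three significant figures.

DO ≈ 5.98 mg/L

k_1 L₀/(k_r−k_1) = 0.273×14.6/(0.422−0.273) = 3.986/0.1490 = 26.75 mg/L.
e^(−k_1 t) = e^(−0.273×1.330) = 0.6955; e^(−k_r t) = e^(−0.422×1.330) = 0.5705.
D = 26.75 × (0.6955 − 0.5705) + 2.94 × 0.5705 = 3.345 + 1.677 = 5.022 mg/L.
DO = C_s − D = 11.0 − 5.022 = 5.978 mg/L.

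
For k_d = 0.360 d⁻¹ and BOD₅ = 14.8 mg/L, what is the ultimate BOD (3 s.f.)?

L₀ ≈ 17.7 mg/L

BOD₅ = L₀(1 − e^(−5k_d)) ⇒ L₀ = BOD₅ / (1 − e^(−5×0.360))
= 14.8 / (1 − 0.1653) = 14.8 / 0.8347 = 17.73 mg/L.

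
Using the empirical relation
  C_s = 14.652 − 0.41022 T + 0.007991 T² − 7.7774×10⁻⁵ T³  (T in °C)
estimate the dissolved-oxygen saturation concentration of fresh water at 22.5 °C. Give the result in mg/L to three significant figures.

C_s = 14.652 − 0.41022×22.5 + 0.007991×22.5² − 7.7774×10⁻⁵×22.5³ = 8.582 mg/L.

C_s ≈ 8.58 mg/L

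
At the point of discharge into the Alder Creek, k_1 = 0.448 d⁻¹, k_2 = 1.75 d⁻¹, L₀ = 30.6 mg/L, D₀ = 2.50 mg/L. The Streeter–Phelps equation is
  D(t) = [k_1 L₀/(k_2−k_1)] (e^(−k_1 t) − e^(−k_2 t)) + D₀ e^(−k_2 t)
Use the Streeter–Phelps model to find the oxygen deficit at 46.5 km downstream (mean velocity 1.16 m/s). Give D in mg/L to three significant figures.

D ≈ 4.99 mg/L

Travel time t = x/v = 46.5 km / (1.16 m/s) = 46500 m / 1.16 m/s = 40090 s = 0.4640 d.
k_1 L₀/(k_2−k_1) = 0.448×30.6/(1.75−0.448) = 13.71/1.302 = 10.53 mg/L.
e^(−k_1 t) = e^(−0.448×0.4640) = 0.8123; e^(−k_2 t) = e^(−1.75×0.4640) = 0.4440.
D = 10.53 × (0.8123 − 0.4440) + 2.50 × 0.4440 = 3.878 + 1.110 = 4.988 mg/L.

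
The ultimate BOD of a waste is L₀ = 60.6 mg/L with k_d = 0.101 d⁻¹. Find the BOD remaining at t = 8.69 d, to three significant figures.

L_t = L₀ e^(−k_d t) = 60.6 × e^(−0.101×8.69) = 60.6 × 0.4157 = 25.19 mg/L.

L ≈ 25.2 mg/L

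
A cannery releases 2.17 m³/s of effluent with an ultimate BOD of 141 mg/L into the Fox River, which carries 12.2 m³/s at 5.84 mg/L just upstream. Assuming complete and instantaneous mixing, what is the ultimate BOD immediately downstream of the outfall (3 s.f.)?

26.3 mg/L

Flow-weighted mixing: C = (Q_r C_r + Q_w C_w)/(Q_r + Q_w)
= (12.2×5.84 + 2.17×141)/(12.2 + 2.17) = 377.2/14.37 = 26.25 mg/L.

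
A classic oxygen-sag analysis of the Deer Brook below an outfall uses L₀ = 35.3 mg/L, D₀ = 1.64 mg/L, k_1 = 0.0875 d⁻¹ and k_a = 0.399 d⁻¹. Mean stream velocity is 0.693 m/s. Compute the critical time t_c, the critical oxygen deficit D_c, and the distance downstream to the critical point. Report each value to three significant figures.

t_c ≈ 4.29 d; D_c ≈ 5.32 mg/L; x_c ≈ 257 km

At the critical point dD/dt = 0, so k_1 L₀ e^(−k_1 t) = k_a D. Substituting D(t) from the Streeter–Phelps equation and solving for t gives
t_c = ln[(k_a/k_1)(1 − D₀(k_a−k_1)/(k_1 L₀))] / (k_a−k_1).
Here k_a−k_1 = 0.3115 d⁻¹ and 1 − D₀(k_a−k_1)/(k_1 L₀) = 1 − 1.64×0.3115/(0.0875×35.3) = 0.8346, so
t_c = ln(4.560 × 0.8346) / 0.3115 = 1.337 / 0.3115 = 4.291 d.
D_c = (k_1/k_a) L₀ e^(−k_1 t_c) = (0.0875/0.399) × 35.3 × e^(−0.0875×4.291) = 0.2193 × 35.3 × 0.6870 = 5.318 mg/L.
x_c = v t_c = 0.693 m/s × 4.291 d × 86400 s/d = 256900 m ≈ 257 km.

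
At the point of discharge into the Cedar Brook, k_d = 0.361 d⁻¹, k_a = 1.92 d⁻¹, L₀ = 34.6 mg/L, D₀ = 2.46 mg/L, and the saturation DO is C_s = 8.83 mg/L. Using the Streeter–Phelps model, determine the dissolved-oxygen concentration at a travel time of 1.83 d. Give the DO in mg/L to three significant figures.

DO ≈ 4.86 mg/L

k_d L₀/(k_a−k_d) = 0.361×34.6/(1.92−0.361) = 12.49/1.559 = 8.012 mg/L.
e^(−k_d t) = e^(−0.361×1.830) = 0.5165; e^(−k_a t) = e^(−1.92×1.830) = 0.02979.
D = 8.012 × (0.5165 − 0.02979) + 2.46 × 0.02979 = 3.900 + 0.07328 = 3.973 mg/L.
DO = C_s − D = 8.83 − 3.973 = 4.857 mg/L.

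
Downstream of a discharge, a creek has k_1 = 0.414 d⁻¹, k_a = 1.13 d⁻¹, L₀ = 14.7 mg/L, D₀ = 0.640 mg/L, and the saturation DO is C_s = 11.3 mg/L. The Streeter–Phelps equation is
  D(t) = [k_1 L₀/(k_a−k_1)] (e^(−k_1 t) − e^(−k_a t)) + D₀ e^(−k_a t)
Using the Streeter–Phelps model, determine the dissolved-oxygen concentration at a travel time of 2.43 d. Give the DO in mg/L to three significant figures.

k_1 L₀/(k_a−k_1) = 0.414×14.7/(1.13−0.414) = 6.086/0.7160 = 8.500 mg/L.
e^(−k_1 t) = e^(−0.414×2.430) = 0.3657; e^(−k_a t) = e^(−1.13×2.430) = 0.06419.
D = 8.500 × (0.3657 − 0.06419) + 0.640 × 0.06419 = 2.563 + 0.04108 = 2.604 mg/L.
DO = C_s − D = 11.3 − 2.604 = 8.696 mg/L.

DO ≈ 8.70 mg/L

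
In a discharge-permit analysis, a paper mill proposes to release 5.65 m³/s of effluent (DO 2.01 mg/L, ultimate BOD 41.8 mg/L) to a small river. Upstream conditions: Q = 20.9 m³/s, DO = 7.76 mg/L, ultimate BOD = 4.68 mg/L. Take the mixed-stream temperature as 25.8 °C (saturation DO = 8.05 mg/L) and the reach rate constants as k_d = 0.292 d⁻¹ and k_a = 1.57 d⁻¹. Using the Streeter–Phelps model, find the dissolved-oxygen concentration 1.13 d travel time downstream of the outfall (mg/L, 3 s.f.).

Mixed DO = (20.9×7.76 + 5.65×2.01)/(20.9+5.65) = 173.5/26.55 = 6.536 mg/L.
Mixed L₀ = (20.9×4.68 + 5.65×41.8)/(26.55) = 334.0/26.55 = 12.58 mg/L.
Initial deficit D₀ = C_s − DO₀ = 8.05 − 6.536 = 1.514 mg/L.
D(1.13) = [0.292×12.58/(1.57−0.292)](e^(−0.292×1.13) − e^(−1.57×1.13)) + 1.514 e^(−1.57×1.13)
= 2.874 × (0.7190 − 0.1696) + 1.514 × 0.1696 = 1.836 mg/L.
DO = 8.05 − 1.836 = 6.214 mg/L.

DO ≈ 6.21 mg/L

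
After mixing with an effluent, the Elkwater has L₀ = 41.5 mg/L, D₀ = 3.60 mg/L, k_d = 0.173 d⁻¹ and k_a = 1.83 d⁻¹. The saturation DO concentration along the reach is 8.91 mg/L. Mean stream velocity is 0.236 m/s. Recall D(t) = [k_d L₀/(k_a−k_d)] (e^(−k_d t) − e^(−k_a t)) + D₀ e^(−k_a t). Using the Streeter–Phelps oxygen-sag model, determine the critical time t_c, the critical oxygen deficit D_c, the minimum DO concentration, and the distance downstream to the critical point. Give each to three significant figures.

With k_a/k_d = 10.58 and 1 − D₀(k_a−k_d)/(k_d L₀) = 0.1691,
t_c = ln(10.58 × 0.1691) / (1.83 − 0.173) = ln(1.789) / 1.657 = 0.5817/1.657 = 0.3511 d.
D_c = (k_d/k_a) L₀ e^(−k_d t_c) = (0.173/1.83) × 41.5 × e^(−0.173×0.3511) = 0.09454 × 41.5 × 0.9411 = 3.692 mg/L.
Minimum DO = C_s − D_c = 8.91 − 3.692 = 5.218 mg/L.
x_c = v t_c = 0.236 m/s × 0.3511 d × 86400 s/d = 7158 m ≈ 7.16 km.

t_c ≈ 0.351 d; D_c ≈ 3.69 mg/L; min DO ≈ 5.22 mg/L; x_c ≈ 7.16 km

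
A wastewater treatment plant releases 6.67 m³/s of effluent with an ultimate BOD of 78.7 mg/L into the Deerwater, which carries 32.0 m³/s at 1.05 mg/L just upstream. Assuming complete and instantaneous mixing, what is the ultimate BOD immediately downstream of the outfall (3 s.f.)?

Flow-weighted mixing: C = (Q_r C_r + Q_w C_w)/(Q_r + Q_w)
= (32.0×1.05 + 6.67×78.7)/(32.0 + 6.67) = 558.5/38.67 = 14.44 mg/L.

14.4 mg/L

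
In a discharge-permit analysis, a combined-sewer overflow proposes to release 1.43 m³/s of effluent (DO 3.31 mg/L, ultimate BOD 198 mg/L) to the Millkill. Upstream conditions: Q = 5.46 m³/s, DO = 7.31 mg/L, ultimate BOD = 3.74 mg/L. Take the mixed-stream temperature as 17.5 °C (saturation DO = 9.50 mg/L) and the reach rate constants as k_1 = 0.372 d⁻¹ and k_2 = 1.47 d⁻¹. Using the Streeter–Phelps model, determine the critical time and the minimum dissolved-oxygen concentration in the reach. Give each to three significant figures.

t_c ≈ 1.05 d; minimum DO ≈ 1.94 mg/L

Mixed DO = (5.46×7.31 + 1.43×3.31)/(5.46+1.43) = 44.65/6.890 = 6.480 mg/L.
Mixed L₀ = (5.46×3.74 + 1.43×198)/(6.890) = 303.6/6.890 = 44.06 mg/L.
Initial deficit D₀ = C_s − DO₀ = 9.50 − 6.480 = 3.020 mg/L.
t_c = (1/1.098) ln[(1.47/0.372)(1 − 3.020×1.098/(0.372×44.06))] = 0.9107 × ln(3.152) = 1.046 d.
D_c = (0.372/1.47) × 44.06 × e^(−0.372×1.046) = 0.2531 × 44.06 × 0.6778 = 7.557 mg/L.
Minimum DO = 9.50 − 7.557 = 1.943 mg/L.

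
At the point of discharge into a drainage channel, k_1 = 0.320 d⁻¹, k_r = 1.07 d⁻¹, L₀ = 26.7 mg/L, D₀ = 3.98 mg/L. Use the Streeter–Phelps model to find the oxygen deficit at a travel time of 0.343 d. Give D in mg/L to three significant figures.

k_1 L₀/(k_r−k_1) = 0.320×26.7/(1.07−0.320) = 8.544/0.7500 = 11.39 mg/L.
e^(−k_1 t) = e^(−0.320×0.3430) = 0.8960; e^(−k_r t) = e^(−1.07×0.3430) = 0.6928.
D = 11.39 × (0.8960 − 0.6928) + 3.98 × 0.6928 = 2.315 + 2.757 = 5.073 mg/L.

D ≈ 5.07 mg/L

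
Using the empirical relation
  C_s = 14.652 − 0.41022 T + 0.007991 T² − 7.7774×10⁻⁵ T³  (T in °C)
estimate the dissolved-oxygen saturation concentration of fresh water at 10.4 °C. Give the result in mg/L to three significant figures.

C_s = 14.652 − 0.41022×10.4 + 0.007991×10.4² − 7.7774×10⁻⁵×10.4³ = 11.16 mg/L.

C_s ≈ 11.2 mg/L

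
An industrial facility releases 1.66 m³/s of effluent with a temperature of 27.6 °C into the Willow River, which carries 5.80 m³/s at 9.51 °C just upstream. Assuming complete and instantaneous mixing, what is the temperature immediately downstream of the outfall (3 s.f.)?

13.5 °C

Flow-weighted mixing: C = (Q_r C_r + Q_w C_w)/(Q_r + Q_w)
= (5.80×9.51 + 1.66×27.6)/(5.80 + 1.66) = 101.0/7.460 = 13.54 °C.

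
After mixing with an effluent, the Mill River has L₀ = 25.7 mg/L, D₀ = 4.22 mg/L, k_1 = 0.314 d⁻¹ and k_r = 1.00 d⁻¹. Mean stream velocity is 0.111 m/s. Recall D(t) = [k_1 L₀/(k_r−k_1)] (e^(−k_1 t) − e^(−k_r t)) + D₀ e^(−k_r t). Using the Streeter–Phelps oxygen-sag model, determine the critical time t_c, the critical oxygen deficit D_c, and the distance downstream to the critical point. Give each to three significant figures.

t_c ≈ 1.04 d; D_c ≈ 5.82 mg/L; x_c ≈ 9.98 km

t_c = [1/(k_r−k_1)] ln[(k_r/k_1)(1 − D₀(k_r−k_1)/(k_1 L₀))]
= [1/(1.00−0.314)] ln[(1.00/0.314)(1 − 4.22×0.6860/(0.314×25.7))]
= (1/0.6860) ln[3.185 × 0.6413] = 1.458 × ln(2.042) = 1.458 × 0.7140 = 1.041 d.
L(t_c) = L₀ e^(−k_1 t_c) = 25.7 × 0.7212 = 18.53 mg/L, and at the critical point k_r D_c = k_1 L, so D_c = (0.314/1.00) × 18.53 = 5.820 mg/L.
x_c = v t_c = 0.111 m/s × 1.041 d × 86400 s/d = 9983 m ≈ 9.98 km.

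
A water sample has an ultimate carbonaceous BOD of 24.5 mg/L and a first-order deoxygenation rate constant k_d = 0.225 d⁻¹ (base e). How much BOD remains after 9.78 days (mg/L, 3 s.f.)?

L ≈ 2.71 mg/L

L_t = L₀ e^(−k_d t) = 24.5 × e^(−0.225×9.78) = 24.5 × 0.1107 = 2.713 mg/L.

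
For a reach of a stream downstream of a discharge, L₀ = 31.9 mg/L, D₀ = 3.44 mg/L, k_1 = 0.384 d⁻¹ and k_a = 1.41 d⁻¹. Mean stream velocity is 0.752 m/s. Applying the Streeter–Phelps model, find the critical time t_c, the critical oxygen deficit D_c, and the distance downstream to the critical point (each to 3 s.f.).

t_c ≈ 0.936 d; D_c ≈ 6.06 mg/L; x_c ≈ 60.8 km

t_c = [1/(k_a−k_1)] ln[(k_a/k_1)(1 − D₀(k_a−k_1)/(k_1 L₀))]
= [1/(1.41−0.384)] ln[(1.41/0.384)(1 − 3.44×1.026/(0.384×31.9))]
= (1/1.026) ln[3.672 × 0.7119] = 0.9747 × ln(2.614) = 0.9747 × 0.9608 = 0.9365 d.
L(t_c) = L₀ e^(−k_1 t_c) = 31.9 × 0.6979 = 22.26 mg/L, and at the critical point k_a D_c = k_1 L, so D_c = (0.384/1.41) × 22.26 = 6.064 mg/L.
x_c = v t_c = 0.752 m/s × 0.9365 d × 86400 s/d = 60850 m ≈ 60.8 km.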